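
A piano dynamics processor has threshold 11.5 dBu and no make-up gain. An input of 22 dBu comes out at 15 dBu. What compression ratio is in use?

3:1

Input overshoot = 22 − 11.5 = 10.5 dB; output overshoot = 15 − 11.5 = 3.5 dB.
Ratio = 10.5 / 3.5 = 3.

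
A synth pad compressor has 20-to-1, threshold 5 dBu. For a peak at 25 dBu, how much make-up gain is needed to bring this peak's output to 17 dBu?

11 dB

Without make-up, output = threshold + overshoot/20 = 5 + 1 = 6 dBu.
Gap to target: 11 dB.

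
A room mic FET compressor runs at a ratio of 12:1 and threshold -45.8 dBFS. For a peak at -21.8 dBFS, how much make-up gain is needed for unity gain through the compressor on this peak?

Overshoot 24 dB → 24/12 = 2 dB after compression, so the compressed level is -45.8 + 2 = -43.8 dBFS.
Make-up = target − compressed = -21.8 − (-43.8) = 22 dB.

22 dB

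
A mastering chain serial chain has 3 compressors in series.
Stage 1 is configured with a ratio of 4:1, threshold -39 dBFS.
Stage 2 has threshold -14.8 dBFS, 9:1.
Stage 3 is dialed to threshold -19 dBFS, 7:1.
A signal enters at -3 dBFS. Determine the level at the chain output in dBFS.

-30 dBFS

Stage 1: -3 dBFS is 36 dB over -39 dBFS; at 4:1 that becomes 9 dB over, giving -30 dBFS.
Stage 2: below threshold (-30 ≤ -14.8); passes unchanged; output -30 dBFS.
Stage 3: -30 dBFS ≤ -19 dBFS, so stage 3 doesn't engage; output -30 dBFS.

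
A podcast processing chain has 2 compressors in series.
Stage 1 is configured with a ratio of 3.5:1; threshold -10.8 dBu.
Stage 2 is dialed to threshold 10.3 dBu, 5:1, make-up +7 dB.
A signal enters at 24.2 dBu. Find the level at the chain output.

6.2 dBu

Stage 1: 35 dB above -10.8 dBu, reduced 3.5:1 to 10 dB above → -0.8 dBu.
Stage 2: -0.8 dBu ≤ 10.3 dBu, so stage 2 doesn't engage; make-up brings it to 6.2 dBu.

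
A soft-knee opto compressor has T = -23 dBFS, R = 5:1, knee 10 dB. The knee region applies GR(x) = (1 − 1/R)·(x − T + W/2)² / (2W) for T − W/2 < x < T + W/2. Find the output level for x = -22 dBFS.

-23.44 dBFS

x − T + W/2 = -22 − (-23) + 5 = 6.
GR = (1 − 1/5) × 6² / 20 = 0.8 × 36 / 20 = 1.44 dB.
Output = -22 − 1.44 = -23.44 dBFS.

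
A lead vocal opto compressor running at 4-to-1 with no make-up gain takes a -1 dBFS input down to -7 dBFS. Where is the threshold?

-9 dBFS

Gain reduction = -1 − (-7) = 6 dB; output overshoot = GR / (R − 1) = 6 / 3 = 2 dB.
Threshold = output − output overshoot = -7 − 2 = -9 dBFS.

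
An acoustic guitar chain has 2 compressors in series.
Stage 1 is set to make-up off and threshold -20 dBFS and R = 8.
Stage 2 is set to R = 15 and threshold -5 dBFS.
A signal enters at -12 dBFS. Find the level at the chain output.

-19 dBFS

Stage 1: 8 dB above -20 dBFS, reduced 8:1 to 1 dB above → -19 dBFS.
Stage 2: -19 dBFS is at or below the -5 dBFS threshold — no compression; output -19 dBFS.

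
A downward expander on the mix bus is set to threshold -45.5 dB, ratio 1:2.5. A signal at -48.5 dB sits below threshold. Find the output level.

The input is 3 dB below the -45.5 dB threshold.
A 1:2.5 expander multiplies undershoot by 2.5: 3 × 2.5 = 7.5 dB below threshold.
Output = -45.5 − 7.5 = -53 dB.

-53 dB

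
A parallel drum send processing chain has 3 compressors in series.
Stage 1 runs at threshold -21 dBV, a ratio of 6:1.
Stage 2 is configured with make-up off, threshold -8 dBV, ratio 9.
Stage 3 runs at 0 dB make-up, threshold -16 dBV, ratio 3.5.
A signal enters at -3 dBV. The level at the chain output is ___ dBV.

Stage 1: overshoot 18 dB → 18/6 = 3 dB → -18 dBV.
Stage 2: below threshold (-18 ≤ -8); passes unchanged; output -18 dBV.
Stage 3: below threshold (-18 ≤ -16); passes unchanged; output -18 dBV.

-18 dBV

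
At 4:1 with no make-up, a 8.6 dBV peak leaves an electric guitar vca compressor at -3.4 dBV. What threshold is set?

-7.4 dBV

Input is 16 dB above T (since output overshoot × R = input overshoot: (-3.4 − T)·4 = 8.6 − T gives T = -7.4 dBV).
Check: -7.4 + (8.6 − (-7.4))/4 = -7.4 + 4 = -3.4 dBV. ✓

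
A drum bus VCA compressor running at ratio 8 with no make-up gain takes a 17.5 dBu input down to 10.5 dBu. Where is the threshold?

Input is 8 dB above T (since output overshoot × R = input overshoot: (10.5 − T)·8 = 17.5 − T gives T = 9.5 dBu).
Check: 9.5 + (17.5 − 9.5)/8 = 9.5 + 1 = 10.5 dBu. ✓

9.5 dBu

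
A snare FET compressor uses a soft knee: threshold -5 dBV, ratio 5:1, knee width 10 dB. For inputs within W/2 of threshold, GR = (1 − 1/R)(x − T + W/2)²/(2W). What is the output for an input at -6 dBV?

-6.64 dBV

x − T + W/2 = -6 − (-5) + 5 = 4.
GR = (1 − 1/5) × 4² / 20 = 0.8 × 16 / 20 = 0.64 dB.
Output = -6 − 0.64 = -6.64 dBV.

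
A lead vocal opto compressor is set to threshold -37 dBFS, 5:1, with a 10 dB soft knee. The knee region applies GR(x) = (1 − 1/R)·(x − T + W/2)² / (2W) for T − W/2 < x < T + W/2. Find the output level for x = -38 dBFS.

x − T + W/2 = -38 − (-37) + 5 = 4.
GR = (1 − 1/5) × 4² / 20 = 0.8 × 16 / 20 = 0.64 dB.
Output = -38 − 0.64 = -38.64 dBFS.

-38.64 dBFS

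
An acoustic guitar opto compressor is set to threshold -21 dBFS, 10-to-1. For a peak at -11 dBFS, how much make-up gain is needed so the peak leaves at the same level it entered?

9 dB

Overshoot 10 dB → 10/10 = 1 dB after compression, so the compressed level is -21 + 1 = -20 dBFS.
Make-up = target − compressed = -11 − (-20) = 9 dB.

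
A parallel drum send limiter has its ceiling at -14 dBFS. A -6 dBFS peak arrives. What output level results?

The limiter clamps the peak to its -14 dBFS ceiling.

-14 dBFS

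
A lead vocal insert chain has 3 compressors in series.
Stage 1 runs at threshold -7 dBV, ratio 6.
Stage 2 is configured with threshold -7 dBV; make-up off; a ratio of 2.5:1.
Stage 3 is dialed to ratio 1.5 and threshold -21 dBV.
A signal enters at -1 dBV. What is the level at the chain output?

Stage 1: 6 dB above -7 dBV, reduced 6:1 to 1 dB above → -6 dBV.
Stage 2: 1 dB above -7 dBV, reduced 2.5:1 to 0.4 dB above → -6.6 dBV.
Stage 3: -6.6 dBV is 14.4 dB over -21 dBV; at 1.5:1 that becomes 9.6 dB over, giving -11.4 dBV.

-11.4 dBV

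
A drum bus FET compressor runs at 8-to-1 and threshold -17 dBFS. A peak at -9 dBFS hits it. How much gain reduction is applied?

7 dB

The signal is 8 dB above threshold.
A 8:1 ratio leaves 1 dB of that excess.
GR = overshoot in − overshoot out = 8 − 1 = 7 dB.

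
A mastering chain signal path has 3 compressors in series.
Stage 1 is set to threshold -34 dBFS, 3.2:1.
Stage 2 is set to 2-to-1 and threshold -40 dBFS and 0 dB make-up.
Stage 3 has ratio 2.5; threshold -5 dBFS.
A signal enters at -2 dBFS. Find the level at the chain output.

Stage 1: -2 dBFS is 32 dB over -34 dBFS; at 3.2:1 that becomes 10 dB over, giving -24 dBFS.
Stage 2: 16 dB above -40 dBFS, reduced 2:1 to 8 dB above → -32 dBFS.
Stage 3: -32 dBFS ≤ -5 dBFS, so stage 3 doesn't engage; output -32 dBFS.

-32 dBFS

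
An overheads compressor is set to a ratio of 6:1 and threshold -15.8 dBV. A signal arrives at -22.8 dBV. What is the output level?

-22.8 dBV

-22.8 dBV is 7 dB below the -15.8 dBV threshold, so no gain reduction is applied.
Output = input = -22.8 dBV.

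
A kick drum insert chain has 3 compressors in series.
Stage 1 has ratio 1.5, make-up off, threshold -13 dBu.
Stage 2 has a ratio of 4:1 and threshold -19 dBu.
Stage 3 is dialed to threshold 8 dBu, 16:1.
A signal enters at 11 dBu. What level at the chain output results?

-13.5 dBu

Stage 1: 11 dBu is 24 dB over -13 dBu; at 1.5:1 that becomes 16 dB over, giving 3 dBu.
Stage 2: 3 dBu is 22 dB over -19 dBu; at 4:1 that becomes 5.5 dB over, giving -13.5 dBu.
Stage 3: -13.5 dBu ≤ 8 dBu, so stage 3 doesn't engage; output -13.5 dBu.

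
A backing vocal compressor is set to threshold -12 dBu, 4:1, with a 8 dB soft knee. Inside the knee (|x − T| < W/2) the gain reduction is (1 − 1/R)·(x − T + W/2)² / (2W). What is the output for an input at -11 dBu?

x − T + W/2 = -11 − (-12) + 4 = 5.
GR = (1 − 1/4) × 5² / 16 = 0.75 × 25 / 16 = 1.171875 dB.
Output = -11 − 1.171875 = -12.171875 dBu.

-12.171875 dBu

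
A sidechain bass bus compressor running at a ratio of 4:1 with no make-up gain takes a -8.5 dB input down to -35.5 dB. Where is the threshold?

Let T be the threshold. Output overshoot = (input overshoot)/R, so -35.5 − T = (-8.5 − T)/4.
4·(-35.5 − T) = -8.5 − T → 3·T = -142 − (-8.5) = -133.5.
T = -133.5/3 = -44.5 dB.

-44.5 dB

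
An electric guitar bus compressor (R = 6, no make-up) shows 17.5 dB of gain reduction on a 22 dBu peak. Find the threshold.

Gain reduction = 22 − 4.5 = 17.5 dB; output overshoot = GR / (R − 1) = 17.5 / 5 = 3.5 dB.
Threshold = output − output overshoot = 4.5 − 3.5 = 1 dBu.

1 dBu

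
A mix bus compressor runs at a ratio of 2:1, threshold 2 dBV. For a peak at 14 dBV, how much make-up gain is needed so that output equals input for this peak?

6 dB

The peak compresses to 2 + 12/2 = 8 dBV.
To reach 14 dBV requires 14 − 8 = 6 dB of make-up.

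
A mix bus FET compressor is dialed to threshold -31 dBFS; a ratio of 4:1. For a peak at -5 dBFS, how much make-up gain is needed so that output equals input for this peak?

Without make-up, output = threshold + overshoot/4 = -31 + 6.5 = -24.5 dBFS.
Gap to target: 19.5 dB.

19.5 dB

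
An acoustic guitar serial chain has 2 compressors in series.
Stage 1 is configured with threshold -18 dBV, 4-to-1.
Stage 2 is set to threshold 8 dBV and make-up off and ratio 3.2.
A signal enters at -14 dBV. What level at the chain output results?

Stage 1: 4 dB above -18 dBV, reduced 4:1 to 1 dB above → -17 dBV.
Stage 2: -17 dBV ≤ 8 dBV, so stage 2 doesn't engage; output -17 dBV.

-17 dBV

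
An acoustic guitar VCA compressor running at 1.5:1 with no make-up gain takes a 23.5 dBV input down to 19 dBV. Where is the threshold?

10 dBV

Let T be the threshold. Output overshoot = (input overshoot)/R, so 19 − T = (23.5 − T)/1.5.
1.5·(19 − T) = 23.5 − T → 0.5·T = 28.5 − 23.5 = 5.
T = 5/0.5 = 10 dBV.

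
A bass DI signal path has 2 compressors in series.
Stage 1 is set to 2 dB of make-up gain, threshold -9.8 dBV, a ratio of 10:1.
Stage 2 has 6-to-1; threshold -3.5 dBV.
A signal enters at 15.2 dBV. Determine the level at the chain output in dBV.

-5.3 dBV

Stage 1: 25 dB above -9.8 dBV, reduced 10:1 to 2.5 dB above → -7.3 dBV; +2 dB make-up → -5.3 dBV.
Stage 2: below threshold (-5.3 ≤ -3.5); passes unchanged; output -5.3 dBV.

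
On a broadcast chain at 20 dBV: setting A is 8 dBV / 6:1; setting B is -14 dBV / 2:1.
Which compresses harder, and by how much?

B, by 7 dB

A: overshoot 12 dB → output overshoot 2 dB → GR 10 dB.
B: overshoot 34 dB → output overshoot 17 dB → GR 17 dB.
Difference: 7 dB in favour of B.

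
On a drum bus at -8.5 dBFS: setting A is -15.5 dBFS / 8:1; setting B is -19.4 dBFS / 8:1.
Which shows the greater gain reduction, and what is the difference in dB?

A: 7 dB over, compressed to 0.875 dB over, so 6.125 dB of GR.
B: 10.9 dB over, compressed to 1.3625 dB over, so 9.5375 dB of GR.
Difference: 3.4125 dB in favour of B.

B, by 3.4125 dB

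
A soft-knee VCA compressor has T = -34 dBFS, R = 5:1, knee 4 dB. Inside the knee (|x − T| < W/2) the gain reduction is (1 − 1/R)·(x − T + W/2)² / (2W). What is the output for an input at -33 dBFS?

x − T + W/2 = -33 − (-34) + 2 = 3.
GR = (1 − 1/5) × 3² / 8 = 0.8 × 9 / 8 = 0.9 dB.
Output = -33 − 0.9 = -33.9 dBFS.

-33.9 dBFS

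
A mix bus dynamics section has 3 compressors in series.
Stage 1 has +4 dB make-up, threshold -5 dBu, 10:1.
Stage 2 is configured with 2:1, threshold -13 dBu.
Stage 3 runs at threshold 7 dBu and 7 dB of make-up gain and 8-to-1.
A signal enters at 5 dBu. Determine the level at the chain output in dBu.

Stage 1: 5 dBu is 10 dB over -5 dBu; at 10:1 that becomes 1 dB over, giving -4 dBu; +4 dB make-up → 0 dBu.
Stage 2: overshoot 13 dB → 13/2 = 6.5 dB → -6.5 dBu.
Stage 3: -6.5 dBu is at or below the 7 dBu threshold — no compression; make-up brings it to 0.5 dBu.

0.5 dBu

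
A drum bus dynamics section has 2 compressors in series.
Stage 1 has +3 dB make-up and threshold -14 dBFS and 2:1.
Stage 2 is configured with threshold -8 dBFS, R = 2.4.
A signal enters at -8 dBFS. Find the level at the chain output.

-8 dBFS

Stage 1: overshoot 6 dB → 6/2 = 3 dB → -11 dBFS; +3 dB make-up → -8 dBFS.
Stage 2: below threshold (-8 ≤ -8); passes unchanged; output -8 dBFS.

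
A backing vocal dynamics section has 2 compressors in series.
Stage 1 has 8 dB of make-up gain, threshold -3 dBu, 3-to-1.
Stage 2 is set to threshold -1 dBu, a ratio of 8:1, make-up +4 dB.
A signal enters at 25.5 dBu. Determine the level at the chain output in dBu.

Stage 1: overshoot 28.5 dB → 28.5/3 = 9.5 dB → 6.5 dBu; +8 dB make-up → 14.5 dBu.
Stage 2: overshoot 15.5 dB → 15.5/8 = 1.9375 dB → 0.9375 dBu; +4 dB make-up → 4.9375 dBu.

4.9375 dBu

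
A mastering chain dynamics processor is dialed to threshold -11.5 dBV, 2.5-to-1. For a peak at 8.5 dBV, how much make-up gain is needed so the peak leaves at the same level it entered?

The peak compresses to -11.5 + 20/2.5 = -3.5 dBV.
To reach 8.5 dBV requires 8.5 − (-3.5) = 12 dB of make-up.

12 dB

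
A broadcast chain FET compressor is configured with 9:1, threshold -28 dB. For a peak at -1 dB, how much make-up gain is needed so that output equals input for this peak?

24 dB

The peak compresses to -28 + 27/9 = -25 dB.
To reach -1 dB requires -1 − (-25) = 24 dB of make-up.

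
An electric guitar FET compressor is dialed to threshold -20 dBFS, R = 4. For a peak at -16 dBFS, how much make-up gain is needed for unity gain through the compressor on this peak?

Overshoot 4 dB → 4/4 = 1 dB after compression, so the compressed level is -20 + 1 = -19 dBFS.
Make-up = target − compressed = -16 − (-19) = 3 dB.

3 dB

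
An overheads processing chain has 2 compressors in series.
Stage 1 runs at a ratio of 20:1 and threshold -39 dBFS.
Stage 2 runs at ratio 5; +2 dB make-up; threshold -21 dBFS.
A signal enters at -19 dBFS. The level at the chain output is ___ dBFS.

Stage 1: -19 dBFS is 20 dB over -39 dBFS; at 20:1 that becomes 1 dB over, giving -38 dBFS.
Stage 2: -38 dBFS is at or below the -21 dBFS threshold — no compression; make-up brings it to -36 dBFS.

-36 dBFS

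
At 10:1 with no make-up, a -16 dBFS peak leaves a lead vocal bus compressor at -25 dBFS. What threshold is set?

-26 dBFS

Input is 10 dB above T (since output overshoot × R = input overshoot: (-25 − T)·10 = -16 − T gives T = -26 dBFS).
Check: -26 + (-16 − (-26))/10 = -26 + 1 = -25 dBFS. ✓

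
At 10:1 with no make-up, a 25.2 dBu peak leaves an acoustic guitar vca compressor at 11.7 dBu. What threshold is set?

Input is 15 dB above T (since output overshoot × R = input overshoot: (11.7 − T)·10 = 25.2 − T gives T = 10.2 dBu).
Check: 10.2 + (25.2 − 10.2)/10 = 10.2 + 1.5 = 11.7 dBu. ✓

10.2 dBu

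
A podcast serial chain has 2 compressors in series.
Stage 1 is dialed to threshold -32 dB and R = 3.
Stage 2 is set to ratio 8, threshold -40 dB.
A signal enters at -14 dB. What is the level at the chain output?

-38.25 dB

Stage 1: 18 dB above -32 dB, reduced 3:1 to 6 dB above → -26 dB.
Stage 2: 14 dB above -40 dB, reduced 8:1 to 1.75 dB above → -38.25 dB.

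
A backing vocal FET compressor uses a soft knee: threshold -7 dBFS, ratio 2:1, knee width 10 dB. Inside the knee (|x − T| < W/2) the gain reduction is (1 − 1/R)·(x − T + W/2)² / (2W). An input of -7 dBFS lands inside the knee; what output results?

x − T + W/2 = -7 − (-7) + 5 = 5.
GR = (1 − 1/2) × 5² / 20 = 0.5 × 25 / 20 = 0.625 dB.
Output = -7 − 0.625 = -7.625 dBFS.

-7.625 dBFS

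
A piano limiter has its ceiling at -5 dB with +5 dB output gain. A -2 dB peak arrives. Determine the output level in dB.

A brickwall limiter is an ∞:1 compressor: any input above the ceiling is clamped to -5 dB.
Output gain then adds 5 dB: -5 + 5 = 0 dB.

0 dB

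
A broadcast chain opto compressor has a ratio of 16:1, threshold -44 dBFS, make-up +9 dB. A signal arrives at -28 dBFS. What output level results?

-28 dBFS sits 16 dB over threshold.
At 16:1 the overshoot is divided by 16, leaving 1 dB above threshold.
That puts the output at -43 dBFS; make-up adds 9 dB, giving -34 dBFS.

-34 dBFS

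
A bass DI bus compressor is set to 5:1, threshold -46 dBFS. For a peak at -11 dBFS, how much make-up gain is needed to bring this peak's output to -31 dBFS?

8 dB

Without make-up, output = threshold + overshoot/5 = -46 + 7 = -39 dBFS.
Gap to target: 8 dB.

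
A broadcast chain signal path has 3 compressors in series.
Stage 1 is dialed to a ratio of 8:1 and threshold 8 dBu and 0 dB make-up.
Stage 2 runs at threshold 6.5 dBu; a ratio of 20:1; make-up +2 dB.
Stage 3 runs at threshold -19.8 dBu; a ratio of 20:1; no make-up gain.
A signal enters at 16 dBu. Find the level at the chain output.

-18.37875 dBu

Stage 1: 8 dB above 8 dBu, reduced 8:1 to 1 dB above → 9 dBu.
Stage 2: 2.5 dB above 6.5 dBu, reduced 20:1 to 0.125 dB above → 6.625 dBu; +2 dB make-up → 8.625 dBu.
Stage 3: 28.425 dB above -19.8 dBu, reduced 20:1 to 1.42125 dB above → -18.37875 dBu.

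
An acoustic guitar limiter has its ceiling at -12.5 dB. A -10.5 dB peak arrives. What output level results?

-12.5 dB

The limiter clamps the peak to its -12.5 dB ceiling.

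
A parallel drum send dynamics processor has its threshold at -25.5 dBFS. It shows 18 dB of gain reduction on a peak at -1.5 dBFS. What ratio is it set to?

4:1

Input overshoot = -1.5 − (-25.5) = 24 dB.
Output overshoot = 24 − 18 = 6 dB.
Ratio = input overshoot / output overshoot = 24 / 6 = 4.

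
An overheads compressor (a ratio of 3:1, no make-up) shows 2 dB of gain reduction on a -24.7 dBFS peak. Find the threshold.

-27.7 dBFS

Input is 3 dB above T (since output overshoot × R = input overshoot: (-26.7 − T)·3 = -24.7 − T gives T = -27.7 dBFS).
Check: -27.7 + (-24.7 − (-27.7))/3 = -27.7 + 1 = -26.7 dBFS. ✓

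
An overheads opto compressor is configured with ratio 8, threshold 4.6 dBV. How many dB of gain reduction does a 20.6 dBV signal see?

Overshoot = 20.6 − 4.6 = 16 dB.
A 8:1 ratio leaves 2 dB of that excess.
So the signal is attenuated by 16 − 2 = 14 dB.

14 dB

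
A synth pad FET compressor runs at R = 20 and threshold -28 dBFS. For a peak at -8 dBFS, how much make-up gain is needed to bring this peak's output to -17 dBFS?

Overshoot 20 dB → 20/20 = 1 dB after compression, so the compressed level is -28 + 1 = -27 dBFS.
Make-up = target − compressed = -17 − (-27) = 10 dB.

10 dB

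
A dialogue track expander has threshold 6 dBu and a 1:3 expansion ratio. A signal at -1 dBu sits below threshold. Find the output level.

Undershoot = 6 − (-1) = 7 dB.
At 1:3, that expands to 21 dB under threshold.
Output = 6 − 21 = -15 dBu.

-15 dBu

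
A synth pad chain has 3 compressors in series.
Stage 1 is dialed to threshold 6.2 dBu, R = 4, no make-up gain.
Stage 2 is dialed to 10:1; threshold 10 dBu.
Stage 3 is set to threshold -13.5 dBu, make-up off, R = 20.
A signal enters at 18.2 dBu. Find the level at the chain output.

Stage 1: 12 dB above 6.2 dBu, reduced 4:1 to 3 dB above → 9.2 dBu.
Stage 2: 9.2 dBu ≤ 10 dBu, so stage 2 doesn't engage; output 9.2 dBu.
Stage 3: 22.7 dB above -13.5 dBu, reduced 20:1 to 1.135 dB above → -12.365 dBu.

-12.365 dBu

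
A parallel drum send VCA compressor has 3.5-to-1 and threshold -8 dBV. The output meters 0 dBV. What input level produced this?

20 dBV

The compressed level sits 0 − (-8) = 8 dB over threshold.
Before 3.5:1 compression the overshoot was 8 × 3.5 = 28 dB, so input = -8 + 28 = 20 dBV.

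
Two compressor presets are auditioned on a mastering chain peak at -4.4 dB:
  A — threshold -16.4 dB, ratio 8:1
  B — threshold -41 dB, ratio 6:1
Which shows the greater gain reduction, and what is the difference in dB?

B, by 20 dB

A: overshoot 12 dB → output overshoot 1.5 dB → GR 10.5 dB.
B: overshoot 36.6 dB → output overshoot 6.1 dB → GR 30.5 dB.
B applies 20 dB more gain reduction.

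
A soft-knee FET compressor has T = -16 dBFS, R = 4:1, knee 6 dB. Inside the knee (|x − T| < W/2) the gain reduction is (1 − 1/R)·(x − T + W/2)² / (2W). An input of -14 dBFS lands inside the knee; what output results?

x − T + W/2 = -14 − (-16) + 3 = 5.
GR = (1 − 1/4) × 5² / 12 = 0.75 × 25 / 12 = 1.5625 dB.
Output = -14 − 1.5625 = -15.5625 dBFS.

-15.5625 dBFS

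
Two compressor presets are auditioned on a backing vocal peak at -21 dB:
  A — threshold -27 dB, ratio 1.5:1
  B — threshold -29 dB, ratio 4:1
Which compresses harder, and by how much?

A: overshoot 6 dB → output overshoot 4 dB → GR 2 dB.
B: overshoot 8 dB → output overshoot 2 dB → GR 6 dB.
B reduces 4 dB more.

B, by 4 dB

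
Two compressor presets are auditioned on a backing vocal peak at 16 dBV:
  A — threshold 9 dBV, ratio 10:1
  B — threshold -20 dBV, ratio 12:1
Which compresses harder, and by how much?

A: GR = 7 − 7/10 = 6.3 dB.
B: GR = 36 − 36/12 = 33 dB.
B reduces 26.7 dB more.

B, by 26.7 dB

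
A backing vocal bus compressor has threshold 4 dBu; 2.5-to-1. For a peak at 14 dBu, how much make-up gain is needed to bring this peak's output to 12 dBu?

Without make-up, output = threshold + overshoot/2.5 = 4 + 4 = 8 dBu.
Gap to target: 4 dB.

4 dB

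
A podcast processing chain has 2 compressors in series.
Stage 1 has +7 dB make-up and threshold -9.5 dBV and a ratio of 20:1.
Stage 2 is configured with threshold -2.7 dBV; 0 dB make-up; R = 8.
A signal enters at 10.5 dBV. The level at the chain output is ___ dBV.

Stage 1: overshoot 20 dB → 20/20 = 1 dB → -8.5 dBV; +7 dB make-up → -1.5 dBV.
Stage 2: -1.5 dBV is 1.2 dB over -2.7 dBV; at 8:1 that becomes 0.15 dB over, giving -2.55 dBV.

-2.55 dBV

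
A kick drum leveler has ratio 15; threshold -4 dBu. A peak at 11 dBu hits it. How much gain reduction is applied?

14 dB

Overshoot = 11 − (-4) = 15 dB.
At 15:1, output sits 15/15 = 1 dB above threshold.
Gain reduction = 15 − 1 = 14 dB.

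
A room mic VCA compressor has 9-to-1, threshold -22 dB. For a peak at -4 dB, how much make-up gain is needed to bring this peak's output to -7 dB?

13 dB

Overshoot 18 dB → 18/9 = 2 dB after compression, so the compressed level is -22 + 2 = -20 dB.
Make-up = target − compressed = -7 − (-20) = 13 dB.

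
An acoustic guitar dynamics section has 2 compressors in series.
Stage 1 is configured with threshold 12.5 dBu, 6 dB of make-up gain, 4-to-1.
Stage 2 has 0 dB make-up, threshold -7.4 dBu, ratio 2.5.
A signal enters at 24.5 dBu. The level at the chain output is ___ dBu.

4.16 dBu

Stage 1: 24.5 dBu is 12 dB over 12.5 dBu; at 4:1 that becomes 3 dB over, giving 15.5 dBu; +6 dB make-up → 21.5 dBu.
Stage 2: 21.5 dBu is 28.9 dB over -7.4 dBu; at 2.5:1 that becomes 11.56 dB over, giving 4.16 dBu.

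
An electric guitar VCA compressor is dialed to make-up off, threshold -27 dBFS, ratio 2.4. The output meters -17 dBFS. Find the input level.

Post-compression overshoot = -17 − (-27) = 10 dB.
Undo the ratio: input overshoot = 10 × 2.4 = 24 dB, giving input = -3 dBFS.

-3 dBFS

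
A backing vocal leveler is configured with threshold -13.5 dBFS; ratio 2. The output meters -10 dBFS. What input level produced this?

That's 3.5 dB above the -13.5 dBFS threshold.
Before 2:1 compression the overshoot was 3.5 × 2 = 7 dB, so input = -13.5 + 7 = -6.5 dBFS.

-6.5 dBFS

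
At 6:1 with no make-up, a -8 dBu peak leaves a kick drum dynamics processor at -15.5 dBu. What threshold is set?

Let T be the threshold. Output overshoot = (input overshoot)/R, so -15.5 − T = (-8 − T)/6.
6·(-15.5 − T) = -8 − T → 5·T = -93 − (-8) = -85.
T = -85/5 = -17 dBu.

-17 dBu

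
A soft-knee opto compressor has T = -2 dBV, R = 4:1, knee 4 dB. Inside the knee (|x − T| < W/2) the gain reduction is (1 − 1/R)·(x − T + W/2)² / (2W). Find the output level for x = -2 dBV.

x − T + W/2 = -2 − (-2) + 2 = 2.
GR = (1 − 1/4) × 2² / 8 = 0.75 × 4 / 8 = 0.375 dB.
Output = -2 − 0.375 = -2.375 dBV.

-2.375 dBV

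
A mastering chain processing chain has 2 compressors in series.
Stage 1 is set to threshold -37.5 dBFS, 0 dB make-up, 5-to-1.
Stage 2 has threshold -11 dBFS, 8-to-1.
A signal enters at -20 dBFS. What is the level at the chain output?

Stage 1: -20 dBFS is 17.5 dB over -37.5 dBFS; at 5:1 that becomes 3.5 dB over, giving -34 dBFS.
Stage 2: -34 dBFS is at or below the -11 dBFS threshold — no compression; output -34 dBFS.

-34 dBFS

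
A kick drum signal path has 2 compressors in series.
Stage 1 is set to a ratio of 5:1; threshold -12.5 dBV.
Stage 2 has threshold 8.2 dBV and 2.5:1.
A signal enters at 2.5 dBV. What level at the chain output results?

Stage 1: overshoot 15 dB → 15/5 = 3 dB → -9.5 dBV.
Stage 2: -9.5 dBV is at or below the 8.2 dBV threshold — no compression; output -9.5 dBV.

-9.5 dBV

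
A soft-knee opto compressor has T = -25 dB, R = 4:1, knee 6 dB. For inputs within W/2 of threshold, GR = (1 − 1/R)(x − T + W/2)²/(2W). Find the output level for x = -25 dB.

x − T + W/2 = -25 − (-25) + 3 = 3.
GR = (1 − 1/4) × 3² / 12 = 0.75 × 9 / 12 = 0.5625 dB.
Output = -25 − 0.5625 = -25.5625 dB.

-25.5625 dB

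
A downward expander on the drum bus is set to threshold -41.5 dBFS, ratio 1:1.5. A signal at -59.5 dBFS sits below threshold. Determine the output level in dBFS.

-68.5 dBFS

The input is 18 dB below the -41.5 dBFS threshold.
A 1:1.5 expander multiplies undershoot by 1.5: 18 × 1.5 = 27 dB below threshold.
Output = -41.5 − 27 = -68.5 dBFS.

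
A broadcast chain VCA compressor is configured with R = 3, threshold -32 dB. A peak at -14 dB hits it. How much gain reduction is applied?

12 dB

Overshoot = -14 − (-32) = 18 dB.
At 3:1, output sits 18/3 = 6 dB above threshold.
GR = overshoot in − overshoot out = 18 − 6 = 12 dB.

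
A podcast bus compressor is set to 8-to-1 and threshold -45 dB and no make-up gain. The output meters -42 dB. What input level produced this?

-21 dB

That's 3 dB above the -45 dB threshold.
Input overshoot = R × output overshoot = 24 dB → input = -45 + 24 = -21 dB.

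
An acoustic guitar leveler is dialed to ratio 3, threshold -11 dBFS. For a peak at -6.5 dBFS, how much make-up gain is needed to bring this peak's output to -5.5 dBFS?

4 dB

Without make-up, output = threshold + overshoot/3 = -11 + 1.5 = -9.5 dBFS.
Gap to target: 4 dB.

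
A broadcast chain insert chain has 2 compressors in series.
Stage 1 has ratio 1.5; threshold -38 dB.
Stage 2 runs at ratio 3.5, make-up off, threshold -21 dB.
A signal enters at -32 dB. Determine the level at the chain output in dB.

Stage 1: 6 dB above -38 dB, reduced 1.5:1 to 4 dB above → -34 dB.
Stage 2: below threshold (-34 ≤ -21); passes unchanged; output -34 dB.

-34 dB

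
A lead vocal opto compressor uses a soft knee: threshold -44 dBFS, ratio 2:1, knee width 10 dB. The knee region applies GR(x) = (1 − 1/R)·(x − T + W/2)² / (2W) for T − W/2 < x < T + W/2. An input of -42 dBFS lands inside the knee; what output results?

x − T + W/2 = -42 − (-44) + 5 = 7.
GR = (1 − 1/2) × 7² / 20 = 0.5 × 49 / 20 = 1.225 dB.
Output = -42 − 1.225 = -43.225 dBFS.

-43.225 dBFS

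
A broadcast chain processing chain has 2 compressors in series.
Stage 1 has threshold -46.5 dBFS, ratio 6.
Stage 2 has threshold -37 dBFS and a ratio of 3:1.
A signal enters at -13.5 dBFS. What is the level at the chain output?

-41 dBFS

Stage 1: 33 dB above -46.5 dBFS, reduced 6:1 to 5.5 dB above → -41 dBFS.
Stage 2: -41 dBFS ≤ -37 dBFS, so stage 2 doesn't engage; output -41 dBFS.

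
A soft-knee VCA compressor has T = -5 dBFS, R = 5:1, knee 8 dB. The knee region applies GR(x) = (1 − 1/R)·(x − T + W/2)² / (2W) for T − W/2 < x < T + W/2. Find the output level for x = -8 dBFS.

-8.05 dBFS

x − T + W/2 = -8 − (-5) + 4 = 1.
GR = (1 − 1/5) × 1² / 16 = 0.8 × 1 / 16 = 0.05 dB.
Output = -8 − 0.05 = -8.05 dBFS.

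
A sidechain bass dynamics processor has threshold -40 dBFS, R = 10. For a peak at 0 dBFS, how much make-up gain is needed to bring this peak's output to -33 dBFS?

3 dB

The peak compresses to -40 + 40/10 = -36 dBFS.
To reach -33 dBFS requires -33 − (-36) = 3 dB of make-up.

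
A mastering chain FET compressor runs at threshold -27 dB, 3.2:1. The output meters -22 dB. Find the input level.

-11 dB

The compressed level sits -22 − (-27) = 5 dB over threshold.
Before 3.2:1 compression the overshoot was 5 × 3.2 = 16 dB, so input = -27 + 16 = -11 dB.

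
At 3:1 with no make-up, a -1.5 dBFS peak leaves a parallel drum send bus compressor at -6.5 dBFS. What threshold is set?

-9 dBFS

Gain reduction = -1.5 − (-6.5) = 5 dB; output overshoot = GR / (R − 1) = 5 / 2 = 2.5 dB.
Threshold = output − output overshoot = -6.5 − 2.5 = -9 dBFS.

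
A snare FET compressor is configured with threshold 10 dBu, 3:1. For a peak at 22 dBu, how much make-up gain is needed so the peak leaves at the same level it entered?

8 dB

Overshoot 12 dB → 12/3 = 4 dB after compression, so the compressed level is 10 + 4 = 14 dBu.
Make-up = target − compressed = 22 − 14 = 8 dB.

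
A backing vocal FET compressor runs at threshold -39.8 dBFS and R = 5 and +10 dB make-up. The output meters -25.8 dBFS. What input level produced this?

-19.8 dBFS

Stripping the +10 dB make-up gives -35.8 dBFS at the gain stage.
The compressed level sits -35.8 − (-39.8) = 4 dB over threshold.
Undo the ratio: input overshoot = 4 × 5 = 20 dB, giving input = -19.8 dBFS.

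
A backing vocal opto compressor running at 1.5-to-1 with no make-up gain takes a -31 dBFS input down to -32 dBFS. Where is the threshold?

-34 dBFS

Gain reduction = -31 − (-32) = 1 dB; output overshoot = GR / (R − 1) = 1 / 0.5 = 2 dB.
Threshold = output − output overshoot = -32 − 2 = -34 dBFS.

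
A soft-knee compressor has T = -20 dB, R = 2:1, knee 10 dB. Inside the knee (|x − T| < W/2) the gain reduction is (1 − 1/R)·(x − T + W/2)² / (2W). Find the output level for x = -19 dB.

-19.9 dB

x − T + W/2 = -19 − (-20) + 5 = 6.
GR = (1 − 1/2) × 6² / 20 = 0.5 × 36 / 20 = 0.9 dB.
Output = -19 − 0.9 = -19.9 dB.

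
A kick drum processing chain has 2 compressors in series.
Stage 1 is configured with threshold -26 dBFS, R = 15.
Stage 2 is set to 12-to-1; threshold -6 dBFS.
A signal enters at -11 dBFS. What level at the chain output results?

Stage 1: 15 dB above -26 dBFS, reduced 15:1 to 1 dB above → -25 dBFS.
Stage 2: below threshold (-25 ≤ -6); passes unchanged; output -25 dBFS.

-25 dBFS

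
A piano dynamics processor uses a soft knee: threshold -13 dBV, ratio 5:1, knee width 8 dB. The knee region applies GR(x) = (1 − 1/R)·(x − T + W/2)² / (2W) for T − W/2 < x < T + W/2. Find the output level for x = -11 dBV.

x − T + W/2 = -11 − (-13) + 4 = 6.
GR = (1 − 1/5) × 6² / 16 = 0.8 × 36 / 16 = 1.8 dB.
Output = -11 − 1.8 = -12.8 dBV.

-12.8 dBV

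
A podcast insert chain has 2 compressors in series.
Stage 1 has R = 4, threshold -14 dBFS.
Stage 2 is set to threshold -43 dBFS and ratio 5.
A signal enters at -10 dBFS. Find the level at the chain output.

Stage 1: -10 dBFS is 4 dB over -14 dBFS; at 4:1 that becomes 1 dB over, giving -13 dBFS.
Stage 2: -13 dBFS is 30 dB over -43 dBFS; at 5:1 that becomes 6 dB over, giving -37 dBFS.

-37 dBFS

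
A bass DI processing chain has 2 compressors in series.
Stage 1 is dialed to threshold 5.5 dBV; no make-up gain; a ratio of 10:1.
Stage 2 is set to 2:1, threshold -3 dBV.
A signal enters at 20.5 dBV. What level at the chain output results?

2 dBV

Stage 1: 15 dB above 5.5 dBV, reduced 10:1 to 1.5 dB above → 7 dBV.
Stage 2: overshoot 10 dB → 10/2 = 5 dB → 2 dBV.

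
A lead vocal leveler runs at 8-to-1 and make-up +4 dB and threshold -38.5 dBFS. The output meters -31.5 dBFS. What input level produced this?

Stripping the +4 dB make-up gives -35.5 dBFS at the gain stage.
That's 3 dB above the -38.5 dBFS threshold.
Undo the ratio: input overshoot = 3 × 8 = 24 dB, giving input = -14.5 dBFS.

-14.5 dBFS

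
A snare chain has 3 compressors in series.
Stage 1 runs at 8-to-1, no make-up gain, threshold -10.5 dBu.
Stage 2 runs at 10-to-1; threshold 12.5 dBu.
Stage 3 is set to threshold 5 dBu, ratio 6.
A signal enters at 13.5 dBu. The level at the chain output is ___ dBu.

-7.5 dBu

Stage 1: 24 dB above -10.5 dBu, reduced 8:1 to 3 dB above → -7.5 dBu.
Stage 2: -7.5 dBu ≤ 12.5 dBu, so stage 2 doesn't engage; output -7.5 dBu.
Stage 3: -7.5 dBu ≤ 5 dBu, so stage 3 doesn't engage; output -7.5 dBu.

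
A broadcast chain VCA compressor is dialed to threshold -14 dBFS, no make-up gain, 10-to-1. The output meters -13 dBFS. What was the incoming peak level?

The compressed level sits -13 − (-14) = 1 dB over threshold.
Input overshoot = R × output overshoot = 10 dB → input = -14 + 10 = -4 dBFS.

-4 dBFS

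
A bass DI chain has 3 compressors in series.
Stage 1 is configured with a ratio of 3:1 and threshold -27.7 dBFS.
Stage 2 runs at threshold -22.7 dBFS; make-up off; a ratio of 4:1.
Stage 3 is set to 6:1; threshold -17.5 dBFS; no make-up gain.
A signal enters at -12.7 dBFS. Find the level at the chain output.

Stage 1: overshoot 15 dB → 15/3 = 5 dB → -22.7 dBFS.
Stage 2: -22.7 dBFS ≤ -22.7 dBFS, so stage 2 doesn't engage; output -22.7 dBFS.
Stage 3: -22.7 dBFS is at or below the -17.5 dBFS threshold — no compression; output -22.7 dBFS.

-22.7 dBFS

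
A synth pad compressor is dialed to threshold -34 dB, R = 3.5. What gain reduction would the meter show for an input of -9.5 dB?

17.5 dB

-9.5 dB exceeds the threshold by 24.5 dB.
After 3.5:1 compression the overshoot becomes 24.5/3.5 = 7 dB.
Gain reduction = 24.5 − 7 = 17.5 dB.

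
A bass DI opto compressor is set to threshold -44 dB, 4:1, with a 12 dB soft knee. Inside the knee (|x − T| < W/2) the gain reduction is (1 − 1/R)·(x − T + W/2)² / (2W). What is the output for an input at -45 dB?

x − T + W/2 = -45 − (-44) + 6 = 5.
GR = (1 − 1/4) × 5² / 24 = 0.75 × 25 / 24 = 0.78125 dB.
Output = -45 − 0.78125 = -45.78125 dB.

-45.78125 dB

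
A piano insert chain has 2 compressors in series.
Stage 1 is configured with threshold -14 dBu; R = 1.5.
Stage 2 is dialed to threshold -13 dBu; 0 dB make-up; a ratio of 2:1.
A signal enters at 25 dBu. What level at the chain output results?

Stage 1: overshoot 39 dB → 39/1.5 = 26 dB → 12 dBu.
Stage 2: 25 dB above -13 dBu, reduced 2:1 to 12.5 dB above → -0.5 dBu.

-0.5 dBu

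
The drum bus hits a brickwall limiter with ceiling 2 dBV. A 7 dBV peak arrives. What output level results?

A brickwall limiter is an ∞:1 compressor: any input above the ceiling is clamped to 2 dBV.

2 dBV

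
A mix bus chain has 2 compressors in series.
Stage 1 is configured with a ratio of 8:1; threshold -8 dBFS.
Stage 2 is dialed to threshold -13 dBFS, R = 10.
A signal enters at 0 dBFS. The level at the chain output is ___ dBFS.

-12.4 dBFS

Stage 1: 8 dB above -8 dBFS, reduced 8:1 to 1 dB above → -7 dBFS.
Stage 2: 6 dB above -13 dBFS, reduced 10:1 to 0.6 dB above → -12.4 dBFS.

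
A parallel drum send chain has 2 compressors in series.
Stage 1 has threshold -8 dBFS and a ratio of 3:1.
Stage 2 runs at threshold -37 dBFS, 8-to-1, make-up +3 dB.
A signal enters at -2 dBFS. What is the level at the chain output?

Stage 1: 6 dB above -8 dBFS, reduced 3:1 to 2 dB above → -6 dBFS.
Stage 2: 31 dB above -37 dBFS, reduced 8:1 to 3.875 dB above → -33.125 dBFS; +3 dB make-up → -30.125 dBFS.

-30.125 dBFS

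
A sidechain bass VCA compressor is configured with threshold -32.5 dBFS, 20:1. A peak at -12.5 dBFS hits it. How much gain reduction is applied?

19 dB

The signal is 20 dB above threshold.
After 20:1 compression the overshoot becomes 20/20 = 1 dB.
GR = overshoot in − overshoot out = 20 − 1 = 19 dB.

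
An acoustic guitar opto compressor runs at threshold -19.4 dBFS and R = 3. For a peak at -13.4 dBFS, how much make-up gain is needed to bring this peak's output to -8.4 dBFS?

9 dB

Overshoot 6 dB → 6/3 = 2 dB after compression, so the compressed level is -19.4 + 2 = -17.4 dBFS.
Make-up = target − compressed = -8.4 − (-17.4) = 9 dB.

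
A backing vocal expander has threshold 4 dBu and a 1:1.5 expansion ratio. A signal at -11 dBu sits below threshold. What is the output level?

-18.5 dBu

Undershoot = 4 − (-11) = 15 dB.
At 1:1.5, that expands to 22.5 dB under threshold.
Output = 4 − 22.5 = -18.5 dBu.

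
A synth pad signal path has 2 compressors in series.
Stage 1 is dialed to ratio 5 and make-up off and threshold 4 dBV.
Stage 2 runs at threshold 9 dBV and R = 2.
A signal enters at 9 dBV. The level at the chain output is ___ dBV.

5 dBV

Stage 1: overshoot 5 dB → 5/5 = 1 dB → 5 dBV.
Stage 2: 5 dBV ≤ 9 dBV, so stage 2 doesn't engage; output 5 dBV.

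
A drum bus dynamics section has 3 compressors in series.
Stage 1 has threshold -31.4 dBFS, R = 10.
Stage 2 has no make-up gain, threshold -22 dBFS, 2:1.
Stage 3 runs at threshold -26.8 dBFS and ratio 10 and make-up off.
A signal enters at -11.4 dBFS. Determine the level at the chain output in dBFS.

-29.4 dBFS

Stage 1: overshoot 20 dB → 20/10 = 2 dB → -29.4 dBFS.
Stage 2: -29.4 dBFS is at or below the -22 dBFS threshold — no compression; output -29.4 dBFS.
Stage 3: -29.4 dBFS is at or below the -26.8 dBFS threshold — no compression; output -29.4 dBFS.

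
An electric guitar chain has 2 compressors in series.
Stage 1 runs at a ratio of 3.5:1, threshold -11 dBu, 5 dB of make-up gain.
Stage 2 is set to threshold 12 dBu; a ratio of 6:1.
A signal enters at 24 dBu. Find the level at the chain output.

Stage 1: 35 dB above -11 dBu, reduced 3.5:1 to 10 dB above → -1 dBu; +5 dB make-up → 4 dBu.
Stage 2: 4 dBu ≤ 12 dBu, so stage 2 doesn't engage; output 4 dBu.

4 dBu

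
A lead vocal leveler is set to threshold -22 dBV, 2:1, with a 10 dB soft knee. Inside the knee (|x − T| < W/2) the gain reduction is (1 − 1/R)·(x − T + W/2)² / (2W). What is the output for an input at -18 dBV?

x − T + W/2 = -18 − (-22) + 5 = 9.
GR = (1 − 1/2) × 9² / 20 = 0.5 × 81 / 20 = 2.025 dB.
Output = -18 − 2.025 = -20.025 dBV.

-20.025 dBV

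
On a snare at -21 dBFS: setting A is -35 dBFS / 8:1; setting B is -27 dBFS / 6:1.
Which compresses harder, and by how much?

A, by 7.25 dB

A: 14 dB over, compressed to 1.75 dB over, so 12.25 dB of GR.
B: 6 dB over, compressed to 1 dB over, so 5 dB of GR.
Difference: 7.25 dB in favour of A.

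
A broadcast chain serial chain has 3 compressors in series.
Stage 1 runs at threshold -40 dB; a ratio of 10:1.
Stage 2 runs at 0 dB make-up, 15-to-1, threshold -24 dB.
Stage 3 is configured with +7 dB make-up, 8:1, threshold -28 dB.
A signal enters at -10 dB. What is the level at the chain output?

-30 dB

Stage 1: 30 dB above -40 dB, reduced 10:1 to 3 dB above → -37 dB.
Stage 2: below threshold (-37 ≤ -24); passes unchanged; output -37 dB.
Stage 3: -37 dB ≤ -28 dB, so stage 3 doesn't engage; make-up brings it to -30 dB.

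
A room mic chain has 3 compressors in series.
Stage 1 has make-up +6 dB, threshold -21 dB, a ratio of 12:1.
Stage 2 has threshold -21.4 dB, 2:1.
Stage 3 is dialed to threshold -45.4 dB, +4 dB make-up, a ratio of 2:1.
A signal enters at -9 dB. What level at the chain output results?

Stage 1: 12 dB above -21 dB, reduced 12:1 to 1 dB above → -20 dB; +6 dB make-up → -14 dB.
Stage 2: -14 dB is 7.4 dB over -21.4 dB; at 2:1 that becomes 3.7 dB over, giving -17.7 dB.
Stage 3: 27.7 dB above -45.4 dB, reduced 2:1 to 13.85 dB above → -31.55 dB; +4 dB make-up → -27.55 dB.

-27.55 dB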